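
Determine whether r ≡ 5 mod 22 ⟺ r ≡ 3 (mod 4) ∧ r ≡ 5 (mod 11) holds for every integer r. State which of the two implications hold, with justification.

(⟸) If r ≡ 3 (mod 4) and r ≡ 5 (mod 11), then by the Chinese remainder theorem r ≡ 27 (mod 44). Since 27 ≡ 5 (mod 22) and 22 ∣ 44, we get r ≡ 5 (mod 22).

(⟹) This fails: r = 5 gives 5 ≡ 5 (mod 22) but 5 ≡ 1 (mod 4), so the conjunction on the right does not hold.

Not equivalent: only (⇐) holds.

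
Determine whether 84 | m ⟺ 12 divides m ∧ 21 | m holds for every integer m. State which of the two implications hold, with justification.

(⇒) If 84 ∣ m, write m = 84q. Since 84 = 7·12, m = 12·(7q), so 12 ∣ m; and since 84 = 4·21, m = 21·(4q), so 21 ∣ m.

(⇐) Suppose 12 ∣ m and 21 ∣ m. Any common multiple of 12 and 21 is a multiple of their lcm; here lcm(12, 21) = 12·21/gcd(12, 21) = 252/3 = 84, so 84 ∣ m.

The biconditional holds.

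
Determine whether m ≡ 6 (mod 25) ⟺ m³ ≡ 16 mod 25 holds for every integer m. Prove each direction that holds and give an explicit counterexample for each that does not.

Both directions hold; the statement is true.

(⇐) Suppose m³ ≡ 16 (mod 25). The only residue r in {0, …, 24} with r³ ≡ 16 (mod 25) is r = 6, so m ≡ 6 (mod 25).

(⇒) Suppose m ≡ 6 (mod 25). Write m = 25j + 6. Then (25j + 6)³ = 15625j³ + 11250j² + 2700j + 216 = 25(625j³ + 450j² + 108j + 8) + 16, so m³ ≡ 16 (mod 25).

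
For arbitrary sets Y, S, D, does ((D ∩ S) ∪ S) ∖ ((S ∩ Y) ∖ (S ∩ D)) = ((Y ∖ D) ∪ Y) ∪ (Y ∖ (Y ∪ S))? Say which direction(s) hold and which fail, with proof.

(⟹) This inclusion fails. Take Y = ∅, S = {1}, D = ∅; then 1 ∈ ((D ∩ S) ∪ S) ∖ ((S ∩ Y) ∖ (S ∩ D)) but 1 ∉ ((Y ∖ D) ∪ Y) ∪ (Y ∖ (Y ∪ S)).

(⟸) This inclusion fails. Take Y = {1}, S = ∅, D = ∅; then 1 ∈ ((Y ∖ D) ∪ Y) ∪ (Y ∖ (Y ∪ S)) but 1 ∉ ((D ∩ S) ∪ S) ∖ ((S ∩ Y) ∖ (S ∩ D)).

(⊆) fails and (⊇) fails.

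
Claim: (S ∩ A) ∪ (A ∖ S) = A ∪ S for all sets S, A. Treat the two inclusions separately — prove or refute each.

Forward inclusion. Let x ∈ (S ∩ A) ∪ (A ∖ S). Then either x ∈ A and x ∉ S; or x ∈ S ∩ A. In each case x ∈ A ∪ S, so (S ∩ A) ∪ (A ∖ S) ⊆ A ∪ S.

Reverse inclusion. This inclusion fails. Take S = {1}, A = ∅; then 1 ∈ A ∪ S but 1 ∉ (S ∩ A) ∪ (A ∖ S).

Only the forward inclusion holds.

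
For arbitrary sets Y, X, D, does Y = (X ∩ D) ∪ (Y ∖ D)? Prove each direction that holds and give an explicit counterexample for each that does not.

Both inclusions fail.

Forward inclusion. This inclusion fails. Take Y = {1}, X = ∅, D = {1}; then 1 ∈ Y but 1 ∉ (X ∩ D) ∪ (Y ∖ D).

Reverse inclusion. This inclusion fails. Take Y = ∅, X = {1}, D = {1}; then 1 ∈ (X ∩ D) ∪ (Y ∖ D) but 1 ∉ Y.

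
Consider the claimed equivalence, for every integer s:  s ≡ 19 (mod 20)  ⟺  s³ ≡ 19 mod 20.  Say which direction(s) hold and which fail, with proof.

Both directions hold; the statement is true.

(⟹) Suppose s ≡ 19 (mod 20). Write s = 20j + 19. Then (20j + 19)³ = 8000j³ + 22800j² + 21660j + 6859 = 20(400j³ + 1140j² + 1083j + 342) + 19, so s³ ≡ 19 (mod 20).

(⟸) Conversely, suppose s³ ≡ 19 (mod 20). The only residue r in {0, …, 19} with r³ ≡ 19 (mod 20) is r = 19, so s ≡ 19 (mod 20).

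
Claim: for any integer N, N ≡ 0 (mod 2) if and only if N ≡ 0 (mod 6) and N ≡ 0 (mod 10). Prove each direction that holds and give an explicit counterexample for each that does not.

The forward direction fails; the converse holds.

Converse. If N ≡ 0 (mod 6) and N ≡ 0 (mod 10), then by the Chinese remainder theorem N ≡ 0 (mod 30). Since 0 ≡ 0 (mod 2) and 2 ∣ 30, we get N ≡ 0 (mod 2).

Forward direction. This fails: N = 2 gives 2 ≡ 0 (mod 2) but 2 ≡ 2 (mod 6), so the conjunction on the right does not hold.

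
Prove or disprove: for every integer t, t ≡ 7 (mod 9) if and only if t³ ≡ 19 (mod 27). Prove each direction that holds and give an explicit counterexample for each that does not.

(⇒) Suppose t ≡ 7 (mod 9). Working modulo 27, t ∈ {7, 16, 25}; for each such r, r³ ≡ 19 (mod 27).

(⇐) Conversely, the residues r modulo 27 with r³ ≡ 19 (mod 27) are exactly {7, 16, 25}, and each is ≡ 7 (mod 9).

The biconditional holds.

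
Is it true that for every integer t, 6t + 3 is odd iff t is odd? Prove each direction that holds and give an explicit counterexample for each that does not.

(⇒) fails; (⇐) holds.

(⇒) This fails: take t = 6. Then 6t + 3 = 39, which is odd, yet t = 6 is even, not odd.

(⇐) Suppose t is odd. Since 6 is even, 6t is even for every t, so 6t + 3 has the same parity as 3, which is odd. Hence 6t + 3 is odd.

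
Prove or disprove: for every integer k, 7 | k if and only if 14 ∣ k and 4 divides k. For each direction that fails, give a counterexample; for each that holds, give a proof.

(⇒) fails; (⇐) holds.

[⇒] This fails: take k = 7. Certainly 7 ∣ 7, but 14 ∤ 7.

[⇐] Suppose 14 ∣ k and 4 ∣ k. Any common multiple of 14 and 4 is a multiple of their lcm; here lcm(14, 4) = 14·4/gcd(14, 4) = 56/2 = 28, so 28 ∣ k. Since 7 ∣ 28, it follows that 7 ∣ k.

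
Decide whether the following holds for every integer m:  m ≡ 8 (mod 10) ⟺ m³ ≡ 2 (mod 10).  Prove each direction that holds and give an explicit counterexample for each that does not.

(→) Suppose m ≡ 8 (mod 10). Write m = 10j + 8. Then (10j + 8)³ = 1000j³ + 2400j² + 1920j + 512 = 10(100j³ + 240j² + 192j + 51) + 2, so m³ ≡ 2 (mod 10).

(←) Conversely, suppose m³ ≡ 2 (mod 10). The only residue r in {0, …, 9} with r³ ≡ 2 (mod 10) is r = 8, so m ≡ 8 (mod 10).

Both directions hold.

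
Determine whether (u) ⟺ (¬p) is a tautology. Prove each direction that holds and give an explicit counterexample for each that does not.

(⟹) This fails. Under p = T, u = T, the left side is true but the right side is false.

(⟸) This fails. Under p = F, u = F, the left side is false but the right side is true.

(⇒) fails and (⇐) fails.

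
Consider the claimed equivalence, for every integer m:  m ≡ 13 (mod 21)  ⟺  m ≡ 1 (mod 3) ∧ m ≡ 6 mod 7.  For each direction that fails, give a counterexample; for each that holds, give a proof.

Both directions hold; the statement is true.

[⇐] If m ≡ 1 (mod 3) and m ≡ 6 (mod 7), then by the Chinese remainder theorem m ≡ 13 (mod 21). This is exactly m ≡ 13 (mod 21).

[⇒] Suppose m ≡ 13 (mod 21); write m = 21j + 13. Since 3 ∣ 21, reducing mod 3 gives m ≡ 13 ≡ 1 (mod 3); since 7 ∣ 21, reducing mod 7 gives m ≡ 13 ≡ 6 (mod 7).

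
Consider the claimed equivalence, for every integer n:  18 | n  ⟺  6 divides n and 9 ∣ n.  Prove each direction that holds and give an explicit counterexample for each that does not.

Both directions hold; the statement is true.

(⟸) Suppose 6 ∣ n and 9 ∣ n. Any common multiple of 6 and 9 is a multiple of their lcm; here lcm(6, 9) = 6·9/gcd(6, 9) = 54/3 = 18, so 18 ∣ n.

(⟹) If 18 ∣ n, write n = 18q. Since 18 = 3·6, n = 6·(3q), so 6 ∣ n; and since 18 = 2·9, n = 9·(2q), so 9 ∣ n.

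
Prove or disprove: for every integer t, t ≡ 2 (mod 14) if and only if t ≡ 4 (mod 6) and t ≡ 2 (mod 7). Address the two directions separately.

Only the reverse direction holds.

[⇒] This fails: t = 2 gives 2 ≡ 2 (mod 14) but 2 ≡ 2 (mod 6), so the conjunction on the right does not hold.

[⇐] Conversely, if t ≡ 4 (mod 6) and t ≡ 2 (mod 7), then by the Chinese remainder theorem t ≡ 16 (mod 42). Since 16 ≡ 2 (mod 14) and 14 ∣ 42, we get t ≡ 2 (mod 14).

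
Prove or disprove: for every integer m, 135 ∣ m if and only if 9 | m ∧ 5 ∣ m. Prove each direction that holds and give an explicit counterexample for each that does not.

[⇒] If 135 ∣ m, write m = 135q. Since 135 = 15·9, m = 9·(15q), so 9 ∣ m; and since 135 = 27·5, m = 5·(27q), so 5 ∣ m.

[⇐] This fails: take m = 45. Both 9 ∣ 45 and 5 ∣ 45, yet 45 is not a multiple of 135 (since 45 = 0·135 + 45), so 135 ∤ 45.

(⇒) holds; (⇐) fails.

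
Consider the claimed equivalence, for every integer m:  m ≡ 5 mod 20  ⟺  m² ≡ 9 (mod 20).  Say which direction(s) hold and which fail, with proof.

(⇒) fails and (⇐) fails.

(⟹) This fails: take m = 5. Then 5 ≡ 5 (mod 20), but 5² = 25 ≡ 5 (mod 20), not 9.

(⟸) This fails: take m = 3. Then 3² = 9 ≡ 9 (mod 20), yet 3 ≡ 3 (mod 20), not 5.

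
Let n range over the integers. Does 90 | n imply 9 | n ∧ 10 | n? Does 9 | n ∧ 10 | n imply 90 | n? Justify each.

(←) Suppose 9 ∣ n and 10 ∣ n. Any common multiple of 9 and 10 is a multiple of their lcm; here gcd(9, 10) = 1, so lcm(9, 10) = 9·10 = 90, so 90 ∣ n.

(→) If 90 ∣ n, write n = 90q. Since 90 = 10·9, n = 9·(10q), so 9 ∣ n; and since 90 = 9·10, n = 10·(9q), so 10 ∣ n.

Both directions hold; the statement is true.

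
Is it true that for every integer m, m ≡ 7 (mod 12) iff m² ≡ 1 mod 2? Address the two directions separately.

The forward direction holds; the converse fails.

[⇐] This fails: take m = 1. Then 1² = 1 ≡ 1 (mod 2), yet 1 ≡ 1 (mod 12), not 7.

[⇒] Suppose m ≡ 7 (mod 12). Then m² ≡ 7² = 49 (mod 12), and since 2 ∣ 12, also m² ≡ 1 (mod 2).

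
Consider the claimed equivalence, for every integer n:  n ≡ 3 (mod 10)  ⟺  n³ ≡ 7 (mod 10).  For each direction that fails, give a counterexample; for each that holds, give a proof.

(⇒) Suppose n ≡ 3 (mod 10). Write n = 10j + 3. Then (10j + 3)³ = 1000j³ + 900j² + 270j + 27 = 10(100j³ + 90j² + 27j + 2) + 7, so n³ ≡ 7 (mod 10).

(⇐) For the converse, argue contrapositively. If n ≢ 3 (mod 10), then n is congruent to one of 0, 1, 2, 4, 5, 6, 7, 8, 9 modulo 10, and these give n³ ≡ 0, 1, 8, 4, 5, 6, 3, 2, 9 respectively — never 7.

Both implications hold.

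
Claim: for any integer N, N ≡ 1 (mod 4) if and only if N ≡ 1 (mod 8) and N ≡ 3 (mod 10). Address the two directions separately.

(→) This fails: N = 1 gives 1 ≡ 1 (mod 4) but 1 ≡ 1 (mod 10), so the conjunction on the right does not hold.

(←) Conversely, if N ≡ 1 (mod 8) and N ≡ 3 (mod 10), then by the Chinese remainder theorem N ≡ 33 (mod 40). Since 33 ≡ 1 (mod 4) and 4 ∣ 40, we get N ≡ 1 (mod 4).

Only the converse holds.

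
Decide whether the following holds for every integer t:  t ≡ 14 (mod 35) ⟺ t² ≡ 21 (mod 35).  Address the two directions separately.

Only the forward implication holds.

[⇒] Suppose t ≡ 14 (mod 35). Write t = 35j + 14. Then (35j + 14)² = 1225j² + 980j + 196 = 35(35j² + 28j + 5) + 21, so t² ≡ 21 (mod 35).

[⇐] This fails: take t = 21. Then 21² = 441 ≡ 21 (mod 35), yet 21 ≡ 21 (mod 35), not 14.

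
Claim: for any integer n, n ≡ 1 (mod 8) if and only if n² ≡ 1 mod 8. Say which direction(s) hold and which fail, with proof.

The forward direction holds; the converse fails.

(⇒) Suppose n ≡ 1 (mod 8). Write n = 8j + 1. Then (8j + 1)² = 64j² + 16j + 1 = 8(8j² + 2j) + 1, so n² ≡ 1 (mod 8).

(⇐) This fails: take n = 3. Then 3² = 9 ≡ 1 (mod 8), yet 3 ≡ 3 (mod 8), not 1.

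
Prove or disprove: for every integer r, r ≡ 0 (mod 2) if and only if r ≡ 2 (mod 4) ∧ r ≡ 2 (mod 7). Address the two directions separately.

Only the converse holds.

Forward direction. This fails: r = 0 gives 0 ≡ 0 (mod 2) but 0 ≡ 0 (mod 4), so the conjunction on the right does not hold.

Converse. If r ≡ 2 (mod 4) and r ≡ 2 (mod 7), then by the Chinese remainder theorem r ≡ 2 (mod 28). Since 2 ≡ 0 (mod 2) and 2 ∣ 28, we get r ≡ 0 (mod 2).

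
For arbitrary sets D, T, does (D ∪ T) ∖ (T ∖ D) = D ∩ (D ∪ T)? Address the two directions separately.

Both inclusions hold.

Forward inclusion. Let x ∈ (D ∪ T) ∖ (T ∖ D). Then either x ∈ D and x ∉ T; or x ∈ D ∩ T. In each case x ∈ D ∩ (D ∪ T), so (D ∪ T) ∖ (T ∖ D) ⊆ D ∩ (D ∪ T).

Reverse inclusion. Let x ∈ D ∩ (D ∪ T). Then either x ∈ D and x ∉ T; or x ∈ D ∩ T. In each case x ∈ (D ∪ T) ∖ (T ∖ D), so D ∩ (D ∪ T) ⊆ (D ∪ T) ∖ (T ∖ D).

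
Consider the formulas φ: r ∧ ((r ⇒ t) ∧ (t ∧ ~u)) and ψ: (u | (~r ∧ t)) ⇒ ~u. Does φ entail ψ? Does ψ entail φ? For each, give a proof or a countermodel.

Only the forward implication holds.

(⟹) Assume the antecedent. If t is true, the antecedent forces (t = T, r = T, u = F), and (u | (~r ∧ t)) ⇒ ~u holds there. If t is false, the antecedent cannot hold. Either way (u | (~r ∧ t)) ⇒ ~u holds.

(⟸) This fails. Under t = F, r = F, u = F, the left side is false but the right side is true.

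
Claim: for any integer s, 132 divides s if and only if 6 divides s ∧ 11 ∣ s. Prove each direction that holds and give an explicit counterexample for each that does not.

Only the forward implication holds.

[⇒] If 132 ∣ s, write s = 132q. Since 132 = 22·6, s = 6·(22q), so 6 ∣ s; and since 132 = 12·11, s = 11·(12q), so 11 ∣ s.

[⇐] This fails: take s = 66. Both 6 ∣ 66 and 11 ∣ 66, yet 66 is not a multiple of 132 (since 66 = 0·132 + 66), so 132 ∤ 66.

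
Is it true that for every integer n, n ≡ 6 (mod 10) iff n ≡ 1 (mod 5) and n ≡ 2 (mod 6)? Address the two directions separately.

(⇐) If n ≡ 1 (mod 5) and n ≡ 2 (mod 6), then by the Chinese remainder theorem n ≡ 26 (mod 30). Since 26 ≡ 6 (mod 10) and 10 ∣ 30, we get n ≡ 6 (mod 10).

(⇒) This fails: n = 16 gives 16 ≡ 6 (mod 10) but 16 ≡ 4 (mod 6), so the conjunction on the right does not hold.

Not equivalent: only (⇐) holds.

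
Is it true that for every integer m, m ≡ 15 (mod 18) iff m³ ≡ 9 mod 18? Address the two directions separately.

Only the forward implication holds.

(⟹) Suppose m ≡ 15 (mod 18). Write m = 18j + 15. Then (18j + 15)³ = 5832j³ + 14580j² + 12150j + 3375 = 18(324j³ + 810j² + 675j + 187) + 9, so m³ ≡ 9 (mod 18).

(⟸) This fails: take m = 3. Then 3³ = 27 ≡ 9 (mod 18), yet 3 ≡ 3 (mod 18), not 15.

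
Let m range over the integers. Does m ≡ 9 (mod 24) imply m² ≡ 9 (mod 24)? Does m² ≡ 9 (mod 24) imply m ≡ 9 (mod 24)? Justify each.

(→) Suppose m ≡ 9 (mod 24). Write m = 24j + 9. Then (24j + 9)² = 576j² + 432j + 81 = 24(24j² + 18j + 3) + 9, so m² ≡ 9 (mod 24).

(←) This fails: take m = 3. Then 3² = 9 ≡ 9 (mod 24), yet 3 ≡ 3 (mod 24), not 9.

Only the forward implication holds.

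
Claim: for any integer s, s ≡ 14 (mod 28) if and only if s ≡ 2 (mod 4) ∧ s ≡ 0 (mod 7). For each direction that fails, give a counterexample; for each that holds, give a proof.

Equivalent; both directions hold.

(→) Suppose s ≡ 14 (mod 28); write s = 28j + 14. Since 4 ∣ 28, reducing mod 4 gives s ≡ 14 ≡ 2 (mod 4); since 7 ∣ 28, reducing mod 7 gives s ≡ 14 ≡ 0 (mod 7).

(←) Conversely, if s ≡ 2 (mod 4) and s ≡ 0 (mod 7), then by the Chinese remainder theorem s ≡ 14 (mod 28). This is exactly s ≡ 14 (mod 28).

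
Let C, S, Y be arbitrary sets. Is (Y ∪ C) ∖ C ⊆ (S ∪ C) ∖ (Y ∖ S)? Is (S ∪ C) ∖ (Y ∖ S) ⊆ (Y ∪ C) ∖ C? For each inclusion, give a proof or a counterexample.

(⊆) fails and (⊇) fails.

Forward inclusion. This inclusion fails. Take C = ∅, S = ∅, Y = {1}; then 1 ∈ (Y ∪ C) ∖ C but 1 ∉ (S ∪ C) ∖ (Y ∖ S).

Reverse inclusion. This inclusion fails. Take C = {1}, S = ∅, Y = ∅; then 1 ∈ (S ∪ C) ∖ (Y ∖ S) but 1 ∉ (Y ∪ C) ∖ C.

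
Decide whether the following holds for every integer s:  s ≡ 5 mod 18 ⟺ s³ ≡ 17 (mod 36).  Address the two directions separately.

Forward direction. This fails: take s = 23. Then 23 ≡ 5 (mod 18), but 23³ = 12167 ≡ 35 (mod 36), not 17.

Converse. This fails: take s = 17. Then 17³ = 4913 ≡ 17 (mod 36), yet 17 ≡ 17 (mod 18), not 5.

Both directions fail.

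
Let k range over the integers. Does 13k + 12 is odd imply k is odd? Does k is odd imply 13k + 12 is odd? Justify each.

Equivalent; both directions hold.

(⇒) Suppose 13k + 12 is odd. Since 13 is odd, 13k and k have the same parity, so 13k + 12 ≡ k + 12 (mod 2). As 12 is even, 13k + 12 is odd exactly when k is odd. Thus k is odd.

(⇐) Conversely, suppose k is odd; write k = 2j + 1. Then 13k + 12 = 13·(2j + 1) + 12 = 2·13j + 25, which is odd.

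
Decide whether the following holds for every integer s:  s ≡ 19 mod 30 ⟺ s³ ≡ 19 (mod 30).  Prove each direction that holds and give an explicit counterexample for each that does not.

The biconditional holds.

(⟹) Suppose s ≡ 19 mod 30. Write s = 30j + 19. Then (30j + 19)³ = 27000j³ + 51300j² + 32490j + 6859 = 30(900j³ + 1710j² + 1083j + 228) + 19, so s³ ≡ 19 (mod 30).

(⟸) Conversely, suppose s³ ≡ 19 (mod 30). The only residue r in {0, …, 29} with r³ ≡ 19 (mod 30) is r = 19, so s ≡ 19 (mod 30).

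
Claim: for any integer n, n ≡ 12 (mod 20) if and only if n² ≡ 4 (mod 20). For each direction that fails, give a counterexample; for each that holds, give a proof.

(⇐) This fails: take n = 2. Then 2² = 4 ≡ 4 (mod 20), yet 2 ≡ 2 (mod 20), not 12.

(⇒) Suppose n ≡ 12 (mod 20). Write n = 20j + 12. Then (20j + 12)² = 400j² + 480j + 144 = 20(20j² + 24j + 7) + 4, so n² ≡ 4 (mod 20).

Only the forward implication holds.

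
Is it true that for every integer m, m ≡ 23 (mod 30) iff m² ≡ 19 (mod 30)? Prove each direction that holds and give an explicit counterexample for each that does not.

Only the forward direction holds.

(→) Suppose m ≡ 23 (mod 30). Write m = 30j + 23. Then (30j + 23)² = 900j² + 1380j + 529 = 30(30j² + 46j + 17) + 19, so m² ≡ 19 (mod 30).

(←) This fails: take m = 7. Then 7² = 49 ≡ 19 (mod 30), yet 7 ≡ 7 (mod 30), not 23.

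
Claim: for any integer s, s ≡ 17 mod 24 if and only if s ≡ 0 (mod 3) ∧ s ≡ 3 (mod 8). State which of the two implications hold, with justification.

Both directions fail.

(⇒) This fails: s = 17 gives 17 ≡ 17 (mod 24) but 17 ≡ 2 (mod 3), so the conjunction on the right does not hold.

(⇐) This fails: s = 3 satisfies both congruences on the right (3 ≡ 0 mod 3 and 3 ≡ 3 mod 8) yet 3 ≡ 3 (mod 24), not 17.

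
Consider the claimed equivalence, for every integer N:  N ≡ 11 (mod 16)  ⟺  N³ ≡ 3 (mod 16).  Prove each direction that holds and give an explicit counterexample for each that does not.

(→) Suppose N ≡ 11 (mod 16). Write N = 16j + 11. Then (16j + 11)³ = 4096j³ + 8448j² + 5808j + 1331 = 16(256j³ + 528j² + 363j + 83) + 3, so N³ ≡ 3 (mod 16).

(←) Conversely, suppose N³ ≡ 3 (mod 16). The only residue r in {0, …, 15} with r³ ≡ 3 (mod 16) is r = 11, so N ≡ 11 (mod 16).

Both implications hold.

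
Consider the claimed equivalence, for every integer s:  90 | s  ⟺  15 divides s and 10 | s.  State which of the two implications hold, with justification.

Only the forward direction holds.

[⇐] This fails: take s = 30. Both 15 ∣ 30 and 10 ∣ 30, yet 30 is not a multiple of 90 (since 30 = 0·90 + 30), so 90 ∤ 30.

[⇒] If 90 ∣ s, write s = 90q. Since 90 = 6·15, s = 15·(6q), so 15 ∣ s; and since 90 = 9·10, s = 10·(9q), so 10 ∣ s.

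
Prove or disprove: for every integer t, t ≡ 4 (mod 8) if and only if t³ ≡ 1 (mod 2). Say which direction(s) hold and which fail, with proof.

Neither implication holds.

Forward direction. This fails: take t = 4. Then 4 ≡ 4 (mod 8), but 4³ = 64 ≡ 0 (mod 2), not 1.

Converse. This fails: take t = 1. Then 1³ = 1 ≡ 1 (mod 2), yet 1 ≡ 1 (mod 8), not 4.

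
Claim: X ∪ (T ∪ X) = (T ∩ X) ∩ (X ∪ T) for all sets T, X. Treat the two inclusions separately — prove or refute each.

(⊆) This inclusion fails. Take T = {1}, X = ∅; then 1 ∈ X ∪ (T ∪ X) but 1 ∉ (T ∩ X) ∩ (X ∪ T).

(⊇) Let x ∈ (T ∩ X) ∩ (X ∪ T). Then x ∈ T ∩ X, from which x ∈ X ∪ (T ∪ X).

The sets are not equal: only the reverse inclusion holds.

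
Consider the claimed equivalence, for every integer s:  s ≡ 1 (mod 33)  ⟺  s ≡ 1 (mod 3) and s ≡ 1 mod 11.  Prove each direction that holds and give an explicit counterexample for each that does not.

[⇒] Suppose s ≡ 1 (mod 33); write s = 33j + 1. Since 3 ∣ 33, reducing mod 3 gives s ≡ 1 (mod 3); since 11 ∣ 33, reducing mod 11 gives s ≡ 1 (mod 11).

[⇐] Conversely, if s ≡ 1 (mod 3) and s ≡ 1 (mod 11), then by the Chinese remainder theorem s ≡ 1 (mod 33). This is exactly s ≡ 1 (mod 33).

Both directions hold; the statement is true.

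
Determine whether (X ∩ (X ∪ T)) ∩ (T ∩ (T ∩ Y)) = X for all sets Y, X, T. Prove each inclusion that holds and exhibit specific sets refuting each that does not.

(⟹) Let x ∈ (X ∩ (X ∪ T)) ∩ (T ∩ (T ∩ Y)). Then x ∈ Y ∩ X ∩ T, from which x ∈ X.

(⟸) This inclusion fails. Take Y = ∅, X = {1}, T = ∅; then 1 ∈ X but 1 ∉ (X ∩ (X ∪ T)) ∩ (T ∩ (T ∩ Y)).

(⊆) holds; (⊇) fails.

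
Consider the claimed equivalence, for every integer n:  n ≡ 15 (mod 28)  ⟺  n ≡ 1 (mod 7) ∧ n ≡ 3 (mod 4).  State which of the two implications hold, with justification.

(⇒) Suppose n ≡ 15 (mod 28); write n = 28j + 15. Since 7 ∣ 28, reducing mod 7 gives n ≡ 15 ≡ 1 (mod 7); since 4 ∣ 28, reducing mod 4 gives n ≡ 15 ≡ 3 (mod 4).

(⇐) Conversely, if n ≡ 1 (mod 7) and n ≡ 3 (mod 4), then by the Chinese remainder theorem n ≡ 15 (mod 28). This is exactly n ≡ 15 (mod 28).

Equivalent; both directions hold.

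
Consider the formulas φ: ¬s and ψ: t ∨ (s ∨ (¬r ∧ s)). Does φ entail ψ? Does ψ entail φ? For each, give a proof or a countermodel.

Neither implication holds.

(→) This fails. Under s = F, r = F, t = F, the left side is true but the right side is false.

(←) This fails. Under s = T, r = F, t = F, the left side is false but the right side is true.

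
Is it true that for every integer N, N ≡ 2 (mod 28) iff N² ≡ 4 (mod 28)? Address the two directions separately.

Only the forward implication holds.

Forward direction. Suppose N ≡ 2 (mod 28). Write N = 28j + 2. Then (28j + 2)² = 784j² + 112j + 4 = 28(28j² + 4j) + 4, so N² ≡ 4 (mod 28).

Converse. This fails: take N = 12. Then 12² = 144 ≡ 4 (mod 28), yet 12 ≡ 12 (mod 28), not 2.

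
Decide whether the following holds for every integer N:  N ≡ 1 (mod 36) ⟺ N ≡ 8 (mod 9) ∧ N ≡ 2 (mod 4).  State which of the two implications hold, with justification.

Forward direction. This fails: N = 1 gives 1 ≡ 1 (mod 36) but 1 ≡ 1 (mod 9), so the conjunction on the right does not hold.

Converse. This fails: N = 26 satisfies both congruences on the right (26 ≡ 8 mod 9 and 26 ≡ 2 mod 4) yet 26 ≡ 26 (mod 36), not 1.

Neither implication holds.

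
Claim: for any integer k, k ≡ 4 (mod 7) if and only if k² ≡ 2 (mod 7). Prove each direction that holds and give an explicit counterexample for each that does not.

Only the forward direction holds.

(⇒) Suppose k ≡ 4 (mod 7). Write k = 7j + 4. Then (7j + 4)² = 49j² + 56j + 16 = 7(7j² + 8j + 2) + 2, so k² ≡ 2 (mod 7).

(⇐) This fails: take k = 3. Then 3² = 9 ≡ 2 (mod 7), yet 3 ≡ 3 (mod 7), not 4.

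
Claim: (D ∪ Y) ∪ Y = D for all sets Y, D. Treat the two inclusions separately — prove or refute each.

Only the reverse inclusion holds.

(⟹) This inclusion fails. Take Y = {1}, D = ∅; then 1 ∈ (D ∪ Y) ∪ Y but 1 ∉ D.

(⟸) Let x ∈ D. Then either x ∈ D and x ∉ Y; or x ∈ Y ∩ D. In each case x ∈ (D ∪ Y) ∪ Y, so D ⊆ (D ∪ Y) ∪ Y.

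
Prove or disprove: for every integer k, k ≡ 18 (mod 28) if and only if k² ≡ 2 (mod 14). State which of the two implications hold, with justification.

Not equivalent: only (⇒) holds.

(⇒) Suppose k ≡ 18 (mod 28). Then k² ≡ 18² = 324 (mod 28), and since 14 ∣ 28, also k² ≡ 2 (mod 14).

(⇐) This fails: take k = 4. Then 4² = 16 ≡ 2 (mod 14), yet 4 ≡ 4 (mod 28), not 18.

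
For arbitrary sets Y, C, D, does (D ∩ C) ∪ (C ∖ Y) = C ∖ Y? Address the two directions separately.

The sets are not equal: only the reverse inclusion holds.

(⟹) This inclusion fails. Take Y = {1}, C = {1}, D = {1}; then 1 ∈ (D ∩ C) ∪ (C ∖ Y) but 1 ∉ C ∖ Y.

(⟸) Let x ∈ C ∖ Y. Then either x ∈ C and x ∉ Y, D; or x ∈ C ∩ D and x ∉ Y. In each case x ∈ (D ∩ C) ∪ (C ∖ Y), so C ∖ Y ⊆ (D ∩ C) ∪ (C ∖ Y).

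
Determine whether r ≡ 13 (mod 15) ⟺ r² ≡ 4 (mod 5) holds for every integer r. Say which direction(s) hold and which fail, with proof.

Not equivalent: only (⇒) holds.

(→) Suppose r ≡ 13 (mod 15). Then r² ≡ 13² = 169 (mod 15), and since 5 ∣ 15, also r² ≡ 4 (mod 5).

(←) This fails: take r = 2. Then 2² = 4 ≡ 4 (mod 5), yet 2 ≡ 2 (mod 15), not 13.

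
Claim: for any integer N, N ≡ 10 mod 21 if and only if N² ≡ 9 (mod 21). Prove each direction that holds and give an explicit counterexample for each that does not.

Both directions fail.

Forward direction. This fails: take N = 10. Then 10 ≡ 10 (mod 21), but 10² = 100 ≡ 16 (mod 21), not 9.

Converse. This fails: take N = 3. Then 3² = 9 ≡ 9 (mod 21), yet 3 ≡ 3 (mod 21), not 10.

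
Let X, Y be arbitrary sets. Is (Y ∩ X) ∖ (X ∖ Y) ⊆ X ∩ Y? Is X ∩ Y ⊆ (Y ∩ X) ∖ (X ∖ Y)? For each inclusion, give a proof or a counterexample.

Forward inclusion. Let x ∈ (Y ∩ X) ∖ (X ∖ Y). Then x ∈ X ∩ Y, from which x ∈ X ∩ Y.

Reverse inclusion. Let x ∈ X ∩ Y. Then x ∈ X ∩ Y, from which x ∈ (Y ∩ X) ∖ (X ∖ Y).

Both inclusions hold; the sets are equal.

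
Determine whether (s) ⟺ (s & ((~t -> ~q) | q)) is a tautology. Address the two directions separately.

The biconditional holds.

(→) Assume the antecedent. If q is true, the antecedent forces (q = T, t = F, s = T) or (q = T, t = T, s = T), and s & ((~t -> ~q) | q) holds there. If q is false, the antecedent forces (q = F, t = F, s = T) or (q = F, t = T, s = T), and s & ((~t -> ~q) | q) holds there. Either way s & ((~t -> ~q) | q) holds.

(←) Assume the antecedent. If q is true, the antecedent forces (q = T, t = F, s = T) or (q = T, t = T, s = T), and s holds there. If q is false, the antecedent forces (q = F, t = F, s = T) or (q = F, t = T, s = T), and s holds there. Either way s holds.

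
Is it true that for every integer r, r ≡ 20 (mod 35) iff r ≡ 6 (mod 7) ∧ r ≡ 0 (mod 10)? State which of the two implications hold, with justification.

[⇐] If r ≡ 6 (mod 7) and r ≡ 0 (mod 10), then by the Chinese remainder theorem r ≡ 20 (mod 70). Since 20 ≡ 20 (mod 35) and 35 ∣ 70, we get r ≡ 20 (mod 35).

[⇒] This fails: r = 55 gives 55 ≡ 20 (mod 35) but 55 ≡ 5 (mod 10), so the conjunction on the right does not hold.

Only the reverse direction holds.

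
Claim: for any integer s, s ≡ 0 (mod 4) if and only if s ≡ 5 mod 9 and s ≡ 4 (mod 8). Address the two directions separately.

[⇒] This fails: s = 0 gives 0 ≡ 0 (mod 4) but 0 ≡ 0 (mod 9), so the conjunction on the right does not hold.

[⇐] Conversely, if s ≡ 5 (mod 9) and s ≡ 4 (mod 8), then by the Chinese remainder theorem s ≡ 68 (mod 72). Since 68 ≡ 0 (mod 4) and 4 ∣ 72, we get s ≡ 0 (mod 4).

The forward direction fails; the converse holds.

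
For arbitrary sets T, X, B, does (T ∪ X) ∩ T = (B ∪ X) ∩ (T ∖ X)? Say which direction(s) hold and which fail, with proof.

Forward inclusion. This inclusion fails. Take T = {1}, X = ∅, B = ∅; then 1 ∈ (T ∪ X) ∩ T but 1 ∉ (B ∪ X) ∩ (T ∖ X).

Reverse inclusion. Let x ∈ (B ∪ X) ∩ (T ∖ X). Then x ∈ T ∩ B and x ∉ X, from which x ∈ (T ∪ X) ∩ T.

The sets are not equal: only the reverse inclusion holds.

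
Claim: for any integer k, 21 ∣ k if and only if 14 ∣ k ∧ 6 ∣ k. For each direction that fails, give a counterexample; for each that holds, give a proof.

Forward direction. This fails: take k = 21. Certainly 21 ∣ 21, but 14 ∤ 21.

Converse. Suppose 14 ∣ k and 6 ∣ k. Any common multiple of 14 and 6 is a multiple of their lcm; here lcm(14, 6) = 14·6/gcd(14, 6) = 84/2 = 42, so 42 ∣ k. Since 21 ∣ 42, it follows that 21 ∣ k.

Only the reverse direction holds.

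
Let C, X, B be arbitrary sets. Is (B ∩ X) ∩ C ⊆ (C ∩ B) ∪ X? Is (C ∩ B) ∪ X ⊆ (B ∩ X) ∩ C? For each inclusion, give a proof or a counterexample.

The sets are not equal: only the forward inclusion holds.

Forward inclusion. Let x ∈ (B ∩ X) ∩ C. Then x ∈ C ∩ X ∩ B, from which x ∈ (C ∩ B) ∪ X.

Reverse inclusion. This inclusion fails. Take C = ∅, X = {1}, B = ∅; then 1 ∈ (C ∩ B) ∪ X but 1 ∉ (B ∩ X) ∩ C.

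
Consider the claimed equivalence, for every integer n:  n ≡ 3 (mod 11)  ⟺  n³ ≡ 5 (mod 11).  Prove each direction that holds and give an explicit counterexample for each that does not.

Equivalent; both directions hold.

(⇐) Suppose n³ ≡ 5 (mod 11). The only residue r in {0, …, 10} with r³ ≡ 5 (mod 11) is r = 3, so n ≡ 3 (mod 11).

(⇒) Suppose n ≡ 3 (mod 11). Write n = 11j + 3. Then (11j + 3)³ = 1331j³ + 1089j² + 297j + 27 = 11(121j³ + 99j² + 27j + 2) + 5, so n³ ≡ 5 (mod 11).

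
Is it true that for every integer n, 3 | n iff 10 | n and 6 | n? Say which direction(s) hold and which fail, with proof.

The forward direction fails; the converse holds.

(⇐) Suppose 10 ∣ n and 6 ∣ n. Any common multiple of 10 and 6 is a multiple of their lcm; here lcm(10, 6) = 10·6/gcd(10, 6) = 60/2 = 30, so 30 ∣ n. Since 3 ∣ 30, it follows that 3 ∣ n.

(⇒) This fails: take n = 3. Certainly 3 ∣ 3, but 10 ∤ 3.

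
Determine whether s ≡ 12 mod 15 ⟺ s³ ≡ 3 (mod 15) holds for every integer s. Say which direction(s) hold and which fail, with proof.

(⇒) Suppose s ≡ 12 mod 15. Write s = 15j + 12. Then (15j + 12)³ = 3375j³ + 8100j² + 6480j + 1728 = 15(225j³ + 540j² + 432j + 115) + 3, so s³ ≡ 3 (mod 15).

(⇐) Conversely, suppose s³ ≡ 3 (mod 15). The only residue r in {0, …, 14} with r³ ≡ 3 (mod 15) is r = 12, so s ≡ 12 (mod 15).

Equivalent; both directions hold.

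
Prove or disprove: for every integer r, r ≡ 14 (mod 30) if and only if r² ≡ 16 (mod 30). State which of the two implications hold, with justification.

(⟹) Suppose r ≡ 14 (mod 30). Write r = 30j + 14. Then (30j + 14)² = 900j² + 840j + 196 = 30(30j² + 28j + 6) + 16, so r² ≡ 16 (mod 30).

(⟸) This fails: take r = 4. Then 4² = 16 ≡ 16 (mod 30), yet 4 ≡ 4 (mod 30), not 14.

The forward direction holds; the converse fails.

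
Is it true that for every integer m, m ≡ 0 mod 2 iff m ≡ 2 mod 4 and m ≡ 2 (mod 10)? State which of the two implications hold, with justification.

(⇒) fails; (⇐) holds.

[⇒] This fails: m = 0 gives 0 ≡ 0 (mod 2) but 0 ≡ 0 (mod 4), so the conjunction on the right does not hold.

[⇐] Conversely, if m ≡ 2 (mod 4) and m ≡ 2 (mod 10), then by the Chinese remainder theorem m ≡ 2 (mod 20). Since 2 ≡ 0 (mod 2) and 2 ∣ 20, we get m ≡ 0 (mod 2).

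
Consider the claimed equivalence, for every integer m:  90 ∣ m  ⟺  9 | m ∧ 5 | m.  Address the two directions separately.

(⇐) This fails: take m = 45. Both 9 ∣ 45 and 5 ∣ 45, yet 45 is not a multiple of 90 (since 45 = 0·90 + 45), so 90 ∤ 45.

(⇒) If 90 ∣ m, write m = 90q. Since 90 = 10·9, m = 9·(10q), so 9 ∣ m; and since 90 = 18·5, m = 5·(18q), so 5 ∣ m.

Only the forward implication holds.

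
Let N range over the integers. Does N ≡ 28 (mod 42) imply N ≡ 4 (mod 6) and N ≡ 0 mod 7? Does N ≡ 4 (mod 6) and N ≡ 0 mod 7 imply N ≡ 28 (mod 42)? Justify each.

Both directions hold; the statement is true.

(⇒) Suppose N ≡ 28 (mod 42); write N = 42j + 28. Since 6 ∣ 42, reducing mod 6 gives N ≡ 28 ≡ 4 (mod 6); since 7 ∣ 42, reducing mod 7 gives N ≡ 28 ≡ 0 (mod 7).

(⇐) Conversely, if N ≡ 4 (mod 6) and N ≡ 0 (mod 7), then by the Chinese remainder theorem N ≡ 28 (mod 42). This is exactly N ≡ 28 (mod 42).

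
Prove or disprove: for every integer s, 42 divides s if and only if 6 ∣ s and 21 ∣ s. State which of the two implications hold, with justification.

(⟸) Suppose 6 ∣ s and 21 ∣ s. Any common multiple of 6 and 21 is a multiple of their lcm; here lcm(6, 21) = 6·21/gcd(6, 21) = 126/3 = 42, so 42 ∣ s.

(⟹) If 42 ∣ s, write s = 42q. Since 42 = 7·6, s = 6·(7q), so 6 ∣ s; and since 42 = 2·21, s = 21·(2q), so 21 ∣ s.

Both directions hold.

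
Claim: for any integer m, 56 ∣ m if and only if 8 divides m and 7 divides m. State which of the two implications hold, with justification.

(⟹) If 56 ∣ m, write m = 56q. Since 56 = 7·8, m = 8·(7q), so 8 ∣ m; and since 56 = 8·7, m = 7·(8q), so 7 ∣ m.

(⟸) Suppose 8 ∣ m and 7 ∣ m. Any common multiple of 8 and 7 is a multiple of their lcm; here gcd(8, 7) = 1, so lcm(8, 7) = 8·7 = 56, so 56 ∣ m.

The biconditional holds.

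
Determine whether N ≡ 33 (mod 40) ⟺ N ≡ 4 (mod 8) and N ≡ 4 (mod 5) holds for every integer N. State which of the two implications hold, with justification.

[⇒] This fails: N = 33 gives 33 ≡ 33 (mod 40) but 33 ≡ 1 (mod 8), so the conjunction on the right does not hold.

[⇐] This fails: N = 4 satisfies both congruences on the right (4 ≡ 4 mod 8 and 4 ≡ 4 mod 5) yet 4 ≡ 4 (mod 40), not 33.

Neither implication holds.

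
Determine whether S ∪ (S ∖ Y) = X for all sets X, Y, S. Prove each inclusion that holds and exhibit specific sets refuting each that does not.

Forward inclusion. This inclusion fails. Take X = ∅, Y = ∅, S = {1}; then 1 ∈ S ∪ (S ∖ Y) but 1 ∉ X.

Reverse inclusion. This inclusion fails. Take X = {1}, Y = ∅, S = ∅; then 1 ∈ X but 1 ∉ S ∪ (S ∖ Y).

Neither inclusion holds.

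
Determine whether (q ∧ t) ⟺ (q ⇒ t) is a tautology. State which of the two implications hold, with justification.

Not equivalent: only (⇒) holds.

(⟹) Assume the antecedent. If q is true, the antecedent forces (q = T, t = T), and q ⇒ t holds there. If q is false, the antecedent cannot hold. Either way q ⇒ t holds.

(⟸) This fails. Under q = F, t = F, the left side is false but the right side is true.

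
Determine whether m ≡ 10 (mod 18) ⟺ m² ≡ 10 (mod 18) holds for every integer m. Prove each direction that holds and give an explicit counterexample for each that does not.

The forward direction holds; the converse fails.

[⇒] Suppose m ≡ 10 (mod 18). Write m = 18j + 10. Then (18j + 10)² = 324j² + 360j + 100 = 18(18j² + 20j + 5) + 10, so m² ≡ 10 (mod 18).

[⇐] This fails: take m = 8. Then 8² = 64 ≡ 10 (mod 18), yet 8 ≡ 8 (mod 18), not 10.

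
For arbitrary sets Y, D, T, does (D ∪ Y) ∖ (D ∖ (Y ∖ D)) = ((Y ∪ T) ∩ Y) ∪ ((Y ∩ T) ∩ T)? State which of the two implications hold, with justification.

Forward inclusion. Let x ∈ (D ∪ Y) ∖ (D ∖ (Y ∖ D)). Then either x ∈ Y and x ∉ D, T; or x ∈ Y ∩ T and x ∉ D. In each case x ∈ ((Y ∪ T) ∩ Y) ∪ ((Y ∩ T) ∩ T), so (D ∪ Y) ∖ (D ∖ (Y ∖ D)) ⊆ ((Y ∪ T) ∩ Y) ∪ ((Y ∩ T) ∩ T).

Reverse inclusion. This inclusion fails. Take Y = {1}, D = {1}, T = ∅; then 1 ∈ ((Y ∪ T) ∩ Y) ∪ ((Y ∩ T) ∩ T) but 1 ∉ (D ∪ Y) ∖ (D ∖ (Y ∖ D)).

The sets are not equal: only the forward inclusion holds.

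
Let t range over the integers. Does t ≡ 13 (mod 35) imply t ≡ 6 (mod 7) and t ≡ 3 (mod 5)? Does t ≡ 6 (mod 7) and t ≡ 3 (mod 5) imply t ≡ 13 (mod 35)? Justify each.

Equivalent; both directions hold.

(⇐) If t ≡ 6 (mod 7) and t ≡ 3 (mod 5), then by the Chinese remainder theorem t ≡ 13 (mod 35). This is exactly t ≡ 13 (mod 35).

(⇒) Suppose t ≡ 13 (mod 35); write t = 35j + 13. Since 7 ∣ 35, reducing mod 7 gives t ≡ 13 ≡ 6 (mod 7); since 5 ∣ 35, reducing mod 5 gives t ≡ 13 ≡ 3 (mod 5).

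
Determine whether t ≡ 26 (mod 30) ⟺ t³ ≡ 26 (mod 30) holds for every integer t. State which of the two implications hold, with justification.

(⇒) Suppose t ≡ 26 (mod 30). Write t = 30j + 26. Then (30j + 26)³ = 27000j³ + 70200j² + 60840j + 17576 = 30(900j³ + 2340j² + 2028j + 585) + 26, so t³ ≡ 26 (mod 30).

(⇐) Conversely, suppose t³ ≡ 26 (mod 30). The only residue r in {0, …, 29} with r³ ≡ 26 (mod 30) is r = 26, so t ≡ 26 (mod 30).

Both directions hold.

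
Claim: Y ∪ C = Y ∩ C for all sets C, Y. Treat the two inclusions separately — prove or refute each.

Only the reverse inclusion holds.

(⟹) This inclusion fails. Take C = {1}, Y = ∅; then 1 ∈ Y ∪ C but 1 ∉ Y ∩ C.

(⟸) Let x ∈ Y ∩ C. Then x ∈ C ∩ Y, from which x ∈ Y ∪ C.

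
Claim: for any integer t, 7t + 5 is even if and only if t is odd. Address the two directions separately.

The biconditional holds.

(⟹) Suppose 7t + 5 is even. Since 7 is odd, 7t and t have the same parity, so 7t + 5 ≡ t + 5 (mod 2). As 5 is odd, 7t + 5 is even exactly when t is odd. Thus t is odd.

(⟸) Conversely, suppose t is odd; write t = 2j + 1. Then 7t + 5 = 7·(2j + 1) + 5 = 2·7j + 12, which is even.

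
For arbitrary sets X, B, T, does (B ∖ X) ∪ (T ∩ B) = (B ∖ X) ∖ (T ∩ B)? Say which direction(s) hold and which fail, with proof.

Only the reverse inclusion holds.

Forward inclusion. This inclusion fails. Take X = ∅, B = {1}, T = {1}; then 1 ∈ (B ∖ X) ∪ (T ∩ B) but 1 ∉ (B ∖ X) ∖ (T ∩ B).

Reverse inclusion. Let x ∈ (B ∖ X) ∖ (T ∩ B). Then x ∈ B and x ∉ X, T, from which x ∈ (B ∖ X) ∪ (T ∩ B).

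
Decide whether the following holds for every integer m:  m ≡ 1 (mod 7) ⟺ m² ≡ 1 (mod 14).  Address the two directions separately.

Both directions fail.

(⇒) This fails: take m = 8. Then 8 ≡ 1 (mod 7), but 8² = 64 ≡ 8 (mod 14), not 1.

(⇐) This fails: take m = 13. Then 13² = 169 ≡ 1 (mod 14), yet 13 ≡ 6 (mod 7), not 1.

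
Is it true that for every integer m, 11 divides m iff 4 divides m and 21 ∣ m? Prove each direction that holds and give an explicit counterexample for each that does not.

Neither implication holds.

(⟹) This fails: take m = 11. Certainly 11 ∣ 11, but 4 ∤ 11.

(⟸) This fails: take m = 84. Both 4 ∣ 84 and 21 ∣ 84, yet 84 is not a multiple of 11 (since 84 = 7·11 + 7), so 11 ∤ 84.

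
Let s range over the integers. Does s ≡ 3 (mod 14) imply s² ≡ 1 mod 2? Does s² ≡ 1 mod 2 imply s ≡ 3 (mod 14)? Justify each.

(⟹) Suppose s ≡ 3 (mod 14). Then s² ≡ 3² = 9 (mod 14), and since 2 ∣ 14, also s² ≡ 1 (mod 2).

(⟸) This fails: take s = 1. Then 1² = 1 ≡ 1 (mod 2), yet 1 ≡ 1 (mod 14), not 3.

(⇒) holds; (⇐) fails.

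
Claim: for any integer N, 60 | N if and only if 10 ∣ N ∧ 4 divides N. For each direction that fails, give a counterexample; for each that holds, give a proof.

(⇒) holds; (⇐) fails.

(⟹) If 60 ∣ N, write N = 60q. Since 60 = 6·10, N = 10·(6q), so 10 ∣ N; and since 60 = 15·4, N = 4·(15q), so 4 ∣ N.

(⟸) This fails: take N = 20. Both 10 ∣ 20 and 4 ∣ 20, yet 20 is not a multiple of 60 (since 20 = 0·60 + 20), so 60 ∤ 20.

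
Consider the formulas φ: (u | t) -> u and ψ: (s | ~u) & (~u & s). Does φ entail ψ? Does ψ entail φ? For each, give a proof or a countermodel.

Neither direction holds.

(⇒) This fails. Under u = F, s = F, t = F, the left side is true but the right side is false.

(⇐) This fails. Under u = F, s = T, t = T, the left side is false but the right side is true.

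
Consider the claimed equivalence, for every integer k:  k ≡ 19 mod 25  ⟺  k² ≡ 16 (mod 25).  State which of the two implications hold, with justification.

(⟹) This fails: take k = 19. Then 19 ≡ 19 (mod 25), but 19² = 361 ≡ 11 (mod 25), not 16.

(⟸) This fails: take k = 4. Then 4² = 16 ≡ 16 (mod 25), yet 4 ≡ 4 (mod 25), not 19.

Neither implication holds.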